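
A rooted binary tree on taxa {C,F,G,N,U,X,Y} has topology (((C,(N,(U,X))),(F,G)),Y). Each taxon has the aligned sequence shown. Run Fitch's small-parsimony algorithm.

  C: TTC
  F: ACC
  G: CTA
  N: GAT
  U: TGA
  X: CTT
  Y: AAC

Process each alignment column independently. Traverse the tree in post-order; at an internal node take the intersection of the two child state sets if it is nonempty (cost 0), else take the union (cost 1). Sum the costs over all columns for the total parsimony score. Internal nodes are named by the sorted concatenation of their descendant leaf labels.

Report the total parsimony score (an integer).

11

[col 0] UX: children U:{T}, X:{C} ∪→ {C,T}; cost 1
[col 0] NUX: children N:{G}, UX:{C,T} ∪→ {C,G,T}; cost 1
[col 0] CNUX: children C:{T}, NUX:{C,G,T} ∩→ {T}; cost 0
[col 0] FG: children F:{A}, G:{C} ∪→ {A,C}; cost 1
[col 0] CFGNUX: children CNUX:{T}, FG:{A,C} ∪→ {A,C,T}; cost 1
[col 0] CFGNUXY: children CFGNUX:{A,C,T}, Y:{A} ∩→ {A}; cost 0
[col 1] UX: children U:{G}, X:{T} ∪→ {G,T}; cost 1
[col 1] NUX: children N:{A}, UX:{G,T} ∪→ {A,G,T}; cost 1
[col 1] CNUX: children C:{T}, NUX:{A,G,T} ∩→ {T}; cost 0
[col 1] FG: children F:{C}, G:{T} ∪→ {C,T}; cost 1
[col 1] CFGNUX: children CNUX:{T}, FG:{C,T} ∩→ {T}; cost 0
[col 1] CFGNUXY: children CFGNUX:{T}, Y:{A} ∪→ {A,T}; cost 1
[col 2] UX: children U:{A}, X:{T} ∪→ {A,T}; cost 1
[col 2] NUX: children N:{T}, UX:{A,T} ∩→ {T}; cost 0
[col 2] CNUX: children C:{C}, NUX:{T} ∪→ {C,T}; cost 1
[col 2] FG: children F:{C}, G:{A} ∪→ {A,C}; cost 1
[col 2] CFGNUX: children CNUX:{C,T}, FG:{A,C} ∩→ {C}; cost 0
[col 2] CFGNUXY: children CFGNUX:{C}, Y:{C} ∩→ {C}; cost 0
per-site changes: [4, 4, 3]; total = 11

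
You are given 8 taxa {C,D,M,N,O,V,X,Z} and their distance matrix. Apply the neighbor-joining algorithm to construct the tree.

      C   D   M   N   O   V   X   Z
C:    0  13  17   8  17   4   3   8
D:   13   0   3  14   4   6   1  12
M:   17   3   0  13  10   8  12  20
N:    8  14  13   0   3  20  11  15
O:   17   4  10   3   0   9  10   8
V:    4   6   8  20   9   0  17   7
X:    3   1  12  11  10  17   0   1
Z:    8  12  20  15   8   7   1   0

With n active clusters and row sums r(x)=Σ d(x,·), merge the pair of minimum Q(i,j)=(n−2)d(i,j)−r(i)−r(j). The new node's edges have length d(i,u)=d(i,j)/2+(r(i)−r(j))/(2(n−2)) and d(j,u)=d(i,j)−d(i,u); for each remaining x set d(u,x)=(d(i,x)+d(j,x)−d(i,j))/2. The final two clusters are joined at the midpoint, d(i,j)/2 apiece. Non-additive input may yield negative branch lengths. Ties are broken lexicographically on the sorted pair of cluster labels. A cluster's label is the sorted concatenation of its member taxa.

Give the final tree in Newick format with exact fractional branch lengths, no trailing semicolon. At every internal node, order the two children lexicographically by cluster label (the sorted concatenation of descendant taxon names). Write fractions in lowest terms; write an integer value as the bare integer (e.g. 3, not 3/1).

((((C:23/12,V:25/12):47/16,(X:-3/16,Z:19/16):53/16):35/16,(D:-5/4,M:17/4):49/16):67/32,(N:41/12,O:-5/12):67/32)

iteration 1: select N,O (d=3, Q=-127); attach at lengths (41/12, -5/12); label the merged cluster NO
  updated: d(C,NO)=11, d(D,NO)=15/2, d(M,NO)=10, d(NO,V)=13, d(NO,X)=9, d(NO,Z)=10
iteration 2: select D,M (d=3, Q=-195/2); attach at lengths (-5/4, 17/4); label the merged cluster DM
  updated: d(C,DM)=27/2, d(DM,NO)=29/4, d(DM,V)=11/2, d(DM,X)=5, d(DM,Z)=29/2
iteration 3: select X,Z (d=1, Q=-143/2); attach at lengths (-3/16, 19/16); label the merged cluster XZ
  updated: d(C,XZ)=5, d(DM,XZ)=37/4, d(NO,XZ)=9, d(V,XZ)=23/2
iteration 4: select C,V (d=4, Q=-111/2); attach at lengths (23/12, 25/12); label the merged cluster CV
  updated: d(CV,DM)=15/2, d(CV,NO)=10, d(CV,XZ)=25/4
iteration 5: select CV,XZ (d=25/4, Q=-143/4); attach at lengths (47/16, 53/16); label the merged cluster CVXZ
  updated: d(CVXZ,DM)=21/4, d(CVXZ,NO)=51/8
iteration 6: select CVXZ,DM (d=21/4, Q=-151/8); attach at lengths (35/16, 49/16); label the merged cluster CDMVXZ
  updated: d(CDMVXZ,NO)=67/16
iteration 7: select CDMVXZ,NO (d=67/16); attach at lengths (67/32, 67/32); label the merged cluster CDMNOVXZ
final tree: ((((C:23/12,V:25/12):47/16,(X:-3/16,Z:19/16):53/16):35/16,(D:-5/4,M:17/4):49/16):67/32,(N:41/12,O:-5/12):67/32)
total length: 427/16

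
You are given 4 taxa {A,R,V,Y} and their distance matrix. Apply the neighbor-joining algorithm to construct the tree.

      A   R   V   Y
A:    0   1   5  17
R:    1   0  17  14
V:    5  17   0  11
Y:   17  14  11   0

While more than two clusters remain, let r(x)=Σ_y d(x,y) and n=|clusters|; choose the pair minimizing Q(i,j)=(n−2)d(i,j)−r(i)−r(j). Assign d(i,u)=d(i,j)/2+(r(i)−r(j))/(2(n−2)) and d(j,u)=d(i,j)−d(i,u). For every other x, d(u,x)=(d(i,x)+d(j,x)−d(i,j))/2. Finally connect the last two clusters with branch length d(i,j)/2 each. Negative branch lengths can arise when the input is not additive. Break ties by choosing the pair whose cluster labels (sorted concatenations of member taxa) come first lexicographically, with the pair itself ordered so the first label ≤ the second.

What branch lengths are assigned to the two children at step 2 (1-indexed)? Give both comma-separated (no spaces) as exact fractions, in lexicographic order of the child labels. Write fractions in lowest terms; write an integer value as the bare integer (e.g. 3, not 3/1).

iteration 1: select A,R (d=1, Q=-53); attach at lengths (-7/4, 11/4); label the merged cluster AR
  updated: d(AR,V)=21/2, d(AR,Y)=15
iteration 2: select AR,V (d=21/2, Q=-73/2); attach at lengths (29/4, 13/4); label the merged cluster ARV
  updated: d(ARV,Y)=31/4
iteration 3: select ARV,Y (d=31/4); attach at lengths (31/8, 31/8); label the merged cluster ARVY
final tree: (((A:-7/4,R:11/4):29/4,V:13/4):31/8,Y:31/8)
total length: 77/4

29/4,13/4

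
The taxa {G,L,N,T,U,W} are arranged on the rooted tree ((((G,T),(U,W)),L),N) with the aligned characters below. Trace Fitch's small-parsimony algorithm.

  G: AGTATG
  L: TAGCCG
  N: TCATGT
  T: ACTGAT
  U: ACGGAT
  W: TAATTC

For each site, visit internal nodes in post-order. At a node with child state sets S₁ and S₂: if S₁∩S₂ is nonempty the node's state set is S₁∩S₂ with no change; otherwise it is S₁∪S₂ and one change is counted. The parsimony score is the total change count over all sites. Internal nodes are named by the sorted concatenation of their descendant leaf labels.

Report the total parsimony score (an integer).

GT@0: {A} ∩ {A} = {A} (intersection, +0)
UW@0: {A} ∪ {T} = {A,T} (union, +1)
GTUW@0: {A} ∩ {A,T} = {A} (intersection, +0)
GLTUW@0: {A} ∪ {T} = {A,T} (union, +1)
GLNTUW@0: {A,T} ∩ {T} = {T} (intersection, +0)
GT@1: {G} ∪ {C} = {C,G} (union, +1)
UW@1: {C} ∪ {A} = {A,C} (union, +1)
GTUW@1: {C,G} ∩ {A,C} = {C} (intersection, +0)
GLTUW@1: {C} ∪ {A} = {A,C} (union, +1)
GLNTUW@1: {A,C} ∩ {C} = {C} (intersection, +0)
GT@2: {T} ∩ {T} = {T} (intersection, +0)
UW@2: {G} ∪ {A} = {A,G} (union, +1)
GTUW@2: {T} ∪ {A,G} = {A,G,T} (union, +1)
GLTUW@2: {A,G,T} ∩ {G} = {G} (intersection, +0)
GLNTUW@2: {G} ∪ {A} = {A,G} (union, +1)
GT@3: {A} ∪ {G} = {A,G} (union, +1)
UW@3: {G} ∪ {T} = {G,T} (union, +1)
GTUW@3: {A,G} ∩ {G,T} = {G} (intersection, +0)
GLTUW@3: {G} ∪ {C} = {C,G} (union, +1)
GLNTUW@3: {C,G} ∪ {T} = {C,G,T} (union, +1)
GT@4: {T} ∪ {A} = {A,T} (union, +1)
UW@4: {A} ∪ {T} = {A,T} (union, +1)
GTUW@4: {A,T} ∩ {A,T} = {A,T} (intersection, +0)
GLTUW@4: {A,T} ∪ {C} = {A,C,T} (union, +1)
GLNTUW@4: {A,C,T} ∪ {G} = {A,C,G,T} (union, +1)
GT@5: {G} ∪ {T} = {G,T} (union, +1)
UW@5: {T} ∪ {C} = {C,T} (union, +1)
GTUW@5: {G,T} ∩ {C,T} = {T} (intersection, +0)
GLTUW@5: {T} ∪ {G} = {G,T} (union, +1)
GLNTUW@5: {G,T} ∩ {T} = {T} (intersection, +0)
per-site changes: [2, 3, 3, 4, 4, 3]; total = 19

19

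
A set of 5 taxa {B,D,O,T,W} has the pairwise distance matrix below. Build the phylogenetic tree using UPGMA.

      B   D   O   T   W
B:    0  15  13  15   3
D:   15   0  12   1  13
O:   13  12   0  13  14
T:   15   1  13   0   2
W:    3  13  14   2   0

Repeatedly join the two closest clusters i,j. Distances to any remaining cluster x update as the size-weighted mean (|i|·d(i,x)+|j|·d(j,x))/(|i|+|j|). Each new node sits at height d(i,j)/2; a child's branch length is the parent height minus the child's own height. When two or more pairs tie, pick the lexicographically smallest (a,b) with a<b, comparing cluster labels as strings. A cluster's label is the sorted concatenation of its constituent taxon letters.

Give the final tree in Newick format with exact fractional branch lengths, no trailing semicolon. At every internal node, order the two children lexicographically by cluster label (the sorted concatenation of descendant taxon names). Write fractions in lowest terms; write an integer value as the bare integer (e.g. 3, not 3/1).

(((B:3/2,W:3/2):33/8,(D:1/2,T:1/2):41/8):7/8,O:13/2)

step 1: merge (D,T) at d=1; branch lengths D→1/2, T→1/2; new cluster DT
  updated: d(B,DT)=15, d(DT,O)=25/2, d(DT,W)=15/2
step 2: merge (B,W) at d=3; branch lengths B→3/2, W→3/2; new cluster BW
  updated: d(BW,DT)=45/4, d(BW,O)=27/2
step 3: merge (BW,DT) at d=45/4; branch lengths BW→33/8, DT→41/8; new cluster BDTW
  updated: d(BDTW,O)=13
step 4: merge (BDTW,O) at d=13; branch lengths BDTW→7/8, O→13/2; new cluster BDOTW
final tree: (((B:3/2,W:3/2):33/8,(D:1/2,T:1/2):41/8):7/8,O:13/2)
total length: 165/8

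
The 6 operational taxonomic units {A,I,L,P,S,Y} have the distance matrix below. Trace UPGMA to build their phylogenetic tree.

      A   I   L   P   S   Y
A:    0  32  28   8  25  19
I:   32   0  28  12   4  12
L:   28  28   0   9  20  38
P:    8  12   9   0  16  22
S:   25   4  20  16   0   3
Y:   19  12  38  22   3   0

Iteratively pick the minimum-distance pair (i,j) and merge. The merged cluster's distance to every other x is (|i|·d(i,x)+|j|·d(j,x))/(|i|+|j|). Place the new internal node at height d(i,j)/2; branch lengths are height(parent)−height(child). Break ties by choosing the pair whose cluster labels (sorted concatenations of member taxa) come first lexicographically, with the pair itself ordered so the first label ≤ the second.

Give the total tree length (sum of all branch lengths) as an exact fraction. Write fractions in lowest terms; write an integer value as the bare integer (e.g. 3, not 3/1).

1523/36

step 1: merge (S,Y) at d=3; branch lengths S→3/2, Y→3/2; new cluster SY
  updated: d(A,SY)=22, d(I,SY)=8, d(L,SY)=29, d(P,SY)=19
step 2: merge (A,P) at d=8; branch lengths A→4, P→4; new cluster AP
  updated: d(AP,I)=22, d(AP,L)=37/2, d(AP,SY)=41/2
step 3: merge (I,SY) at d=8; branch lengths I→4, SY→5/2; new cluster ISY
  updated: d(AP,ISY)=21, d(ISY,L)=86/3
step 4: merge (AP,L) at d=37/2; branch lengths AP→21/4, L→37/4; new cluster ALP
  updated: d(ALP,ISY)=212/9
step 5: merge (ALP,ISY) at d=212/9; branch lengths ALP→91/36, ISY→70/9; new cluster AILPSY
final tree: (((A:4,P:4):21/4,L:37/4):91/36,(I:4,(S:3/2,Y:3/2):5/2):70/9)
total length: 1523/36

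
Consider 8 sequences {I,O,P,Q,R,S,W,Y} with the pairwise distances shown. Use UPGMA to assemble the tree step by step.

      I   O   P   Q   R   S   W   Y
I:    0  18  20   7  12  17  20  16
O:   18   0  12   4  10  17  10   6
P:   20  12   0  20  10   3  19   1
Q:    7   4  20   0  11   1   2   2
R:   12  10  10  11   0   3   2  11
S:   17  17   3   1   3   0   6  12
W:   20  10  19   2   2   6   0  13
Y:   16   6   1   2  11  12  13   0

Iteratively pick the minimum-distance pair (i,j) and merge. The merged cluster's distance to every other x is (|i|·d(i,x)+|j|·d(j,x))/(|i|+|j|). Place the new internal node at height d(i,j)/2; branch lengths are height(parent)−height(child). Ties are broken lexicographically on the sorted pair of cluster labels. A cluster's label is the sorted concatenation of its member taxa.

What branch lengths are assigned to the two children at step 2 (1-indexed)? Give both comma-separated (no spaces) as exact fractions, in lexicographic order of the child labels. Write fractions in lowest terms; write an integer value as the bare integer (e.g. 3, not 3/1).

step 1: merge (P,Y) at d=1; branch lengths P→1/2, Y→1/2; new cluster PY
  updated: d(I,PY)=18, d(O,PY)=9, d(PY,Q)=11, d(PY,R)=21/2, d(PY,S)=15/2, d(PY,W)=16
step 2: merge (Q,S) at d=1; branch lengths Q→1/2, S→1/2; new cluster QS
  updated: d(I,QS)=12, d(O,QS)=21/2, d(PY,QS)=37/4, d(QS,R)=7, d(QS,W)=4
step 3: merge (R,W) at d=2; branch lengths R→1, W→1; new cluster RW
  updated: d(I,RW)=16, d(O,RW)=10, d(PY,RW)=53/4, d(QS,RW)=11/2
step 4: merge (QS,RW) at d=11/2; branch lengths QS→9/4, RW→7/4; new cluster QRSW
  updated: d(I,QRSW)=14, d(O,QRSW)=41/4, d(PY,QRSW)=45/4
step 5: merge (O,PY) at d=9; branch lengths O→9/2, PY→4; new cluster OPY
  updated: d(I,OPY)=18, d(OPY,QRSW)=131/12
step 6: merge (OPY,QRSW) at d=131/12; branch lengths OPY→23/24, QRSW→65/24; new cluster OPQRSWY
  updated: d(I,OPQRSWY)=110/7
step 7: merge (I,OPQRSWY) at d=110/7; branch lengths I→55/7, OPQRSWY→403/168; new cluster IOPQRSWY
final tree: (I:55/7,((O:9/2,(P:1/2,Y:1/2):4):23/24,((Q:1/2,S:1/2):9/4,(R:1,W:1):7/4):65/24):403/168)
total length: 5111/168

1/2,1/2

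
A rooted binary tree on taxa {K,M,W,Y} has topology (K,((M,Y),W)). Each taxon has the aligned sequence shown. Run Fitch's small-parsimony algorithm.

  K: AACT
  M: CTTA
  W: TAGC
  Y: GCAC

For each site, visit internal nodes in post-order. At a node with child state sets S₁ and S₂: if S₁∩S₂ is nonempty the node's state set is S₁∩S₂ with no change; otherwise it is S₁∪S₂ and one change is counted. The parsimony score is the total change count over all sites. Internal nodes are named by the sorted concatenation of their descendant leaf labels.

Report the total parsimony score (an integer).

site 0, node MY: M={C} ∪ Y={G} → {C,G} (+1)
site 0, node MWY: MY={C,G} ∪ W={T} → {C,G,T} (+1)
site 0, node KMWY: K={A} ∪ MWY={C,G,T} → {A,C,G,T} (+1)
site 1, node MY: M={T} ∪ Y={C} → {C,T} (+1)
site 1, node MWY: MY={C,T} ∪ W={A} → {A,C,T} (+1)
site 1, node KMWY: K={A} ∩ MWY={A,C,T} → {A} (+0)
site 2, node MY: M={T} ∪ Y={A} → {A,T} (+1)
site 2, node MWY: MY={A,T} ∪ W={G} → {A,G,T} (+1)
site 2, node KMWY: K={C} ∪ MWY={A,G,T} → {A,C,G,T} (+1)
site 3, node MY: M={A} ∪ Y={C} → {A,C} (+1)
site 3, node MWY: MY={A,C} ∩ W={C} → {C} (+0)
site 3, node KMWY: K={T} ∪ MWY={C} → {C,T} (+1)
per-site changes: [3, 2, 3, 2]; total = 10

10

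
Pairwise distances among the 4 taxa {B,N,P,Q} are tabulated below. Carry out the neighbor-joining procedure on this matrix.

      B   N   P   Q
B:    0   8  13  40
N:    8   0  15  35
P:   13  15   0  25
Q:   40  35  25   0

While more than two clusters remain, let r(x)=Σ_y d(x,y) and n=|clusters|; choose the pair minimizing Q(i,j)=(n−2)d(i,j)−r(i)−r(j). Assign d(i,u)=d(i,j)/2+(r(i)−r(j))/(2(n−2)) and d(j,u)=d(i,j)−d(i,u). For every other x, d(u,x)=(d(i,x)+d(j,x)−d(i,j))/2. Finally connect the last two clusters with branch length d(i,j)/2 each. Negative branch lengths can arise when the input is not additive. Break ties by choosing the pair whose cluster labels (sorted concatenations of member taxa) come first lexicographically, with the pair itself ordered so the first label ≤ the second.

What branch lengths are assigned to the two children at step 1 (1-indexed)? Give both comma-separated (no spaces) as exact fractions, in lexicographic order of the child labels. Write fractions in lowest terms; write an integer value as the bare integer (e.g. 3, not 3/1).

19/4,13/4

1. join B+N (d=8, Q=-103) ⇒ BN; edges |B|=19/4, |N|=13/4
  updated: d(BN,P)=10, d(BN,Q)=67/2
2. join BN+P (d=10, Q=-137/2) ⇒ BNP; edges |BN|=37/4, |P|=3/4
  updated: d(BNP,Q)=97/4
3. join BNP+Q (d=97/4) ⇒ BNPQ; edges |BNP|=97/8, |Q|=97/8
final tree: (((B:19/4,N:13/4):37/4,P:3/4):97/8,Q:97/8)
total length: 169/4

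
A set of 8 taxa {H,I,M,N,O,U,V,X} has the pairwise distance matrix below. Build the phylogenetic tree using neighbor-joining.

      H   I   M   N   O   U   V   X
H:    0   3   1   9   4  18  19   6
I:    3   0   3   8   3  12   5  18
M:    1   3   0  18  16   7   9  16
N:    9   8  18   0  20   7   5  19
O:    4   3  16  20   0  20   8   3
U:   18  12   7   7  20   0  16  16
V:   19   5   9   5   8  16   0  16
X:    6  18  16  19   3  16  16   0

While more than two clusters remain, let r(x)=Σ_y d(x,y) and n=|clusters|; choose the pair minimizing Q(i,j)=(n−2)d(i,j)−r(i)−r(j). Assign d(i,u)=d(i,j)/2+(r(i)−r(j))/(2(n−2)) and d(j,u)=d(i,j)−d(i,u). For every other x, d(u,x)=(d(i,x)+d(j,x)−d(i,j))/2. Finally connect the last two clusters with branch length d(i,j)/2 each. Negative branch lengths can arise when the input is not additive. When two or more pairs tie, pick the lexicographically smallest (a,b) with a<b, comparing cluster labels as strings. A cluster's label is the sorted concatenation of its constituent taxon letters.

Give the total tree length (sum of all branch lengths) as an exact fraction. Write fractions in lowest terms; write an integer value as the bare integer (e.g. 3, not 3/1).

1. join O+X (d=3, Q=-150) ⇒ OX; edges |O|=-1/6, |X|=19/6
  updated: d(H,OX)=7/2, d(I,OX)=9, d(M,OX)=29/2, d(N,OX)=18, d(OX,U)=33/2, d(OX,V)=21/2
2. join H+OX (d=7/2, Q=-108) ⇒ HOX; edges |H|=-1/10, |OX|=18/5
  updated: d(HOX,I)=17/4, d(HOX,M)=6, d(HOX,N)=47/4, d(HOX,U)=31/2, d(HOX,V)=13
3. join N+U (d=7, Q=-317/4) ⇒ NU; edges |N|=81/32, |U|=143/32
  updated: d(HOX,NU)=81/8, d(I,NU)=13/2, d(M,NU)=9, d(NU,V)=7
4. join NU+V (d=7, Q=-365/8) ⇒ NUV; edges |NU|=157/48, |V|=179/48
  updated: d(HOX,NUV)=129/16, d(I,NUV)=9/4, d(M,NUV)=11/2
5. join HOX+M (d=6, Q=-333/16) ⇒ HMOX; edges |HOX|=253/64, |M|=131/64
  updated: d(HMOX,I)=5/8, d(HMOX,NUV)=121/32
6. join HMOX+I (d=5/8, Q=-213/32) ⇒ HIMOX; edges |HMOX|=69/64, |I|=-29/64
  updated: d(HIMOX,NUV)=173/64
7. join HIMOX+NUV (d=173/64) ⇒ HIMNOUVX; edges |HIMOX|=173/128, |NUV|=173/128
final tree: ((((H:-1/10,(O:-1/6,X:19/6):18/5):253/64,M:131/64):69/64,I:-29/64):173/128,((N:81/32,U:143/32):157/48,V:179/48):173/128)
total length: 1909/64

1909/64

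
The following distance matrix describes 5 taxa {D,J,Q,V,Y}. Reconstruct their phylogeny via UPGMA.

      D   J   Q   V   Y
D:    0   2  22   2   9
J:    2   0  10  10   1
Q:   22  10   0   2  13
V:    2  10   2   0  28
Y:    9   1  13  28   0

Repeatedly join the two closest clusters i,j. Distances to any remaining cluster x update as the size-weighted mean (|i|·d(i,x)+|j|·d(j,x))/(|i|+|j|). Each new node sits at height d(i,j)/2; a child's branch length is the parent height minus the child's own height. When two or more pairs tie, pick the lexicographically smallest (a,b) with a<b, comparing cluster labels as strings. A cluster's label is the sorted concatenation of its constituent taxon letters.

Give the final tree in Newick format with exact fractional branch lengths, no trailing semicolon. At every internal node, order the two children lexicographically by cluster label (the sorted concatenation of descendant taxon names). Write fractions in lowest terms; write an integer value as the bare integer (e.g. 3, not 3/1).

((D:1,V:1):61/12,((J:1/2,Y:1/2):21/4,Q:23/4):1/3)

step 1: merge (J,Y) at d=1; branch lengths J→1/2, Y→1/2; new cluster JY
  updated: d(D,JY)=11/2, d(JY,Q)=23/2, d(JY,V)=19
step 2: merge (D,V) at d=2; branch lengths D→1, V→1; new cluster DV
  updated: d(DV,JY)=49/4, d(DV,Q)=12
step 3: merge (JY,Q) at d=23/2; branch lengths JY→21/4, Q→23/4; new cluster JQY
  updated: d(DV,JQY)=73/6
step 4: merge (DV,JQY) at d=73/6; branch lengths DV→61/12, JQY→1/3; new cluster DJQVY
final tree: ((D:1,V:1):61/12,((J:1/2,Y:1/2):21/4,Q:23/4):1/3)
total length: 233/12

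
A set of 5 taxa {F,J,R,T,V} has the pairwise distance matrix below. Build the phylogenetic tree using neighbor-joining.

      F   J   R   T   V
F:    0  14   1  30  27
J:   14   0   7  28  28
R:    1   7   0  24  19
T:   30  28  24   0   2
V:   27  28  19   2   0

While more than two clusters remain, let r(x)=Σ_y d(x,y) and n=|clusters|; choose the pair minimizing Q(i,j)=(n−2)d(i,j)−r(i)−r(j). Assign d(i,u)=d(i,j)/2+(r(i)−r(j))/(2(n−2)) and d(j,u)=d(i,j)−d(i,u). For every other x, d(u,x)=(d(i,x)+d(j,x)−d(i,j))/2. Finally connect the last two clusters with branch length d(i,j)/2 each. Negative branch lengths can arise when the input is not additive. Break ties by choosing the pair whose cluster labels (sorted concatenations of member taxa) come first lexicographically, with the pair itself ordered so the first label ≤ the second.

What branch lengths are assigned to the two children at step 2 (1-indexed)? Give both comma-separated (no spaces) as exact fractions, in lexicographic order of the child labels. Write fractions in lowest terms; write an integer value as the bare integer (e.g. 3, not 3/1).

step 1: merge (T,V) at d=2, Q=-154; branch lengths T→7/3, V→-1/3; new cluster TV
  updated: d(F,TV)=55/2, d(J,TV)=27, d(R,TV)=41/2
step 2: merge (F,R) at d=1, Q=-69; branch lengths F→4, R→-3; new cluster FR
  updated: d(FR,J)=10, d(FR,TV)=47/2
step 3: merge (FR,J) at d=10, Q=-121/2; branch lengths FR→13/4, J→27/4; new cluster FJR
  updated: d(FJR,TV)=81/4
step 4: merge (FJR,TV) at d=81/4; branch lengths FJR→81/8, TV→81/8; new cluster FJRTV
final tree: (((F:4,R:-3):13/4,J:27/4):81/8,(T:7/3,V:-1/3):81/8)
total length: 133/4

4,-3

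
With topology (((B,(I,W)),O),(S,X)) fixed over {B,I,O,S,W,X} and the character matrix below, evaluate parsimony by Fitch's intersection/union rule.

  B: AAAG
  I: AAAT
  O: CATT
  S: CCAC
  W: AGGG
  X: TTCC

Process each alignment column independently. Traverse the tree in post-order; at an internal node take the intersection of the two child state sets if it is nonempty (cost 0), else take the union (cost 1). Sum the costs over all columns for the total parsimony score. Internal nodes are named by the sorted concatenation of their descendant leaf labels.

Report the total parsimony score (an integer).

11

IW@0: {A} ∩ {A} = {A} (intersection, +0)
BIW@0: {A} ∩ {A} = {A} (intersection, +0)
BIOW@0: {A} ∪ {C} = {A,C} (union, +1)
SX@0: {C} ∪ {T} = {C,T} (union, +1)
BIOSWX@0: {A,C} ∩ {C,T} = {C} (intersection, +0)
IW@1: {A} ∪ {G} = {A,G} (union, +1)
BIW@1: {A} ∩ {A,G} = {A} (intersection, +0)
BIOW@1: {A} ∩ {A} = {A} (intersection, +0)
SX@1: {C} ∪ {T} = {C,T} (union, +1)
BIOSWX@1: {A} ∪ {C,T} = {A,C,T} (union, +1)
IW@2: {A} ∪ {G} = {A,G} (union, +1)
BIW@2: {A} ∩ {A,G} = {A} (intersection, +0)
BIOW@2: {A} ∪ {T} = {A,T} (union, +1)
SX@2: {A} ∪ {C} = {A,C} (union, +1)
BIOSWX@2: {A,T} ∩ {A,C} = {A} (intersection, +0)
IW@3: {T} ∪ {G} = {G,T} (union, +1)
BIW@3: {G} ∩ {G,T} = {G} (intersection, +0)
BIOW@3: {G} ∪ {T} = {G,T} (union, +1)
SX@3: {C} ∩ {C} = {C} (intersection, +0)
BIOSWX@3: {G,T} ∪ {C} = {C,G,T} (union, +1)
per-site changes: [2, 3, 3, 3]; total = 11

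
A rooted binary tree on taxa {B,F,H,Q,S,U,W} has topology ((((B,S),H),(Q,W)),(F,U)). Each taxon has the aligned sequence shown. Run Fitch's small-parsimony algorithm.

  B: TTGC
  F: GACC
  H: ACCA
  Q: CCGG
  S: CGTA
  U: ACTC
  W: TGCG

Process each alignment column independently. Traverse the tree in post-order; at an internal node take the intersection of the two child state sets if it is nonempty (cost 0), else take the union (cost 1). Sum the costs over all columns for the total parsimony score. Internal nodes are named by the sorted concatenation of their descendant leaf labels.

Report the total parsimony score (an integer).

BS@0: {T} ∪ {C} = {C,T} (union, +1)
BHS@0: {C,T} ∪ {A} = {A,C,T} (union, +1)
QW@0: {C} ∪ {T} = {C,T} (union, +1)
BHQSW@0: {A,C,T} ∩ {C,T} = {C,T} (intersection, +0)
FU@0: {G} ∪ {A} = {A,G} (union, +1)
BFHQSUW@0: {C,T} ∪ {A,G} = {A,C,G,T} (union, +1)
BS@1: {T} ∪ {G} = {G,T} (union, +1)
BHS@1: {G,T} ∪ {C} = {C,G,T} (union, +1)
QW@1: {C} ∪ {G} = {C,G} (union, +1)
BHQSW@1: {C,G,T} ∩ {C,G} = {C,G} (intersection, +0)
FU@1: {A} ∪ {C} = {A,C} (union, +1)
BFHQSUW@1: {C,G} ∩ {A,C} = {C} (intersection, +0)
BS@2: {G} ∪ {T} = {G,T} (union, +1)
BHS@2: {G,T} ∪ {C} = {C,G,T} (union, +1)
QW@2: {G} ∪ {C} = {C,G} (union, +1)
BHQSW@2: {C,G,T} ∩ {C,G} = {C,G} (intersection, +0)
FU@2: {C} ∪ {T} = {C,T} (union, +1)
BFHQSUW@2: {C,G} ∩ {C,T} = {C} (intersection, +0)
BS@3: {C} ∪ {A} = {A,C} (union, +1)
BHS@3: {A,C} ∩ {A} = {A} (intersection, +0)
QW@3: {G} ∩ {G} = {G} (intersection, +0)
BHQSW@3: {A} ∪ {G} = {A,G} (union, +1)
FU@3: {C} ∩ {C} = {C} (intersection, +0)
BFHQSUW@3: {A,G} ∪ {C} = {A,C,G} (union, +1)
per-site changes: [5, 4, 4, 3]; total = 16

16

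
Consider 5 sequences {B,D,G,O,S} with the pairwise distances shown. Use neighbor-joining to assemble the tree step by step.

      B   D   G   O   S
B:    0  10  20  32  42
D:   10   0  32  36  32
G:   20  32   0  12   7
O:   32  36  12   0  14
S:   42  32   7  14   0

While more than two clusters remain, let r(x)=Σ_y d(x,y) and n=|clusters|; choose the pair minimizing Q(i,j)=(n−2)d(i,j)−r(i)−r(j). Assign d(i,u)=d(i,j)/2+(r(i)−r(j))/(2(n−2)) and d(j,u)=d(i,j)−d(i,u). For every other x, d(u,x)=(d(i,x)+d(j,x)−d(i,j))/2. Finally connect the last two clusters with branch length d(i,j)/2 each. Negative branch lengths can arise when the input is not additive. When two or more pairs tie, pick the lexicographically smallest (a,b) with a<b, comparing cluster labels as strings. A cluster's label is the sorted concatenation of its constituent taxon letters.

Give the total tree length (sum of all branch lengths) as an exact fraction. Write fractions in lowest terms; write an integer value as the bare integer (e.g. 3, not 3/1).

95/2

step 1: merge (B,D) at d=10, Q=-184; branch lengths B→4, D→6; new cluster BD
  updated: d(BD,G)=21, d(BD,O)=29, d(BD,S)=32
step 2: merge (BD,G) at d=21, Q=-80; branch lengths BD→21, G→0; new cluster BDG
  updated: d(BDG,O)=10, d(BDG,S)=9
step 3: merge (BDG,O) at d=10, Q=-33; branch lengths BDG→5/2, O→15/2; new cluster BDGO
  updated: d(BDGO,S)=13/2
step 4: merge (BDGO,S) at d=13/2; branch lengths BDGO→13/4, S→13/4; new cluster BDGOS
final tree: ((((B:4,D:6):21,G:0):5/2,O:15/2):13/4,S:13/4)
total length: 95/2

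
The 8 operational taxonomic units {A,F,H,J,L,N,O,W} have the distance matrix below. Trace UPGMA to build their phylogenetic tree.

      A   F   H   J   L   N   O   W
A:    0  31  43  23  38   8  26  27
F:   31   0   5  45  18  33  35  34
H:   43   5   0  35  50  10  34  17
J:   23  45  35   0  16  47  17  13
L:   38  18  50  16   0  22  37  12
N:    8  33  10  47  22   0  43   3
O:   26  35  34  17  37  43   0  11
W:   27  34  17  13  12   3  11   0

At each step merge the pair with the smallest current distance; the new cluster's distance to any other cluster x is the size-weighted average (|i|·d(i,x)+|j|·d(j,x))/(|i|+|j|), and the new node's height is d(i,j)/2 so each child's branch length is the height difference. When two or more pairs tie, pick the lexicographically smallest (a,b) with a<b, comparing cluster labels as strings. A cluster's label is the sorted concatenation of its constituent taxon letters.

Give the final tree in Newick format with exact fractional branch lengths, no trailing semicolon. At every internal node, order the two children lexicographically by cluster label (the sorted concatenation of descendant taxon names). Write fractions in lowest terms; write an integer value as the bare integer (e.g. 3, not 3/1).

((((A:35/4,(N:3/2,W:3/2):29/4):25/6,(J:8,L:8):59/12):29/60,O:67/5):317/120,(F:5/2,H:5/2):325/24)

step 1: merge (N,W) at d=3; branch lengths N→3/2, W→3/2; new cluster NW
  updated: d(A,NW)=35/2, d(F,NW)=67/2, d(H,NW)=27/2, d(J,NW)=30, d(L,NW)=17, d(NW,O)=27
step 2: merge (F,H) at d=5; branch lengths F→5/2, H→5/2; new cluster FH
  updated: d(A,FH)=37, d(FH,J)=40, d(FH,L)=34, d(FH,NW)=47/2, d(FH,O)=69/2
step 3: merge (J,L) at d=16; branch lengths J→8, L→8; new cluster JL
  updated: d(A,JL)=61/2, d(FH,JL)=37, d(JL,NW)=47/2, d(JL,O)=27
step 4: merge (A,NW) at d=35/2; branch lengths A→35/4, NW→29/4; new cluster ANW
  updated: d(ANW,FH)=28, d(ANW,JL)=155/6, d(ANW,O)=80/3
step 5: merge (ANW,JL) at d=155/6; branch lengths ANW→25/6, JL→59/12; new cluster AJLNW
  updated: d(AJLNW,FH)=158/5, d(AJLNW,O)=134/5
step 6: merge (AJLNW,O) at d=134/5; branch lengths AJLNW→29/60, O→67/5; new cluster AJLNOW
  updated: d(AJLNOW,FH)=385/12
step 7: merge (AJLNOW,FH) at d=385/12; branch lengths AJLNOW→317/120, FH→325/24; new cluster AFHJLNOW
final tree: ((((A:35/4,(N:3/2,W:3/2):29/4):25/6,(J:8,L:8):59/12):29/60,O:67/5):317/120,(F:5/2,H:5/2):325/24)
total length: 1583/20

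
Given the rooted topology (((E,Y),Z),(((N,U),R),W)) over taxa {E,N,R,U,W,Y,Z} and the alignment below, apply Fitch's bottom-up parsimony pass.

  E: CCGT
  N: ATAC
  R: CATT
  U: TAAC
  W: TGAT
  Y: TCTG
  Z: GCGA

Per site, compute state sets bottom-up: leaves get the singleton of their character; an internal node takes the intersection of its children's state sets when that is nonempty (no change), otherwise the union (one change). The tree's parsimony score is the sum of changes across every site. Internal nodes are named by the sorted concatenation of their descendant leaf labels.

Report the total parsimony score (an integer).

EY@0: {C} ∪ {T} = {C,T} (union, +1)
EYZ@0: {C,T} ∪ {G} = {C,G,T} (union, +1)
NU@0: {A} ∪ {T} = {A,T} (union, +1)
NRU@0: {A,T} ∪ {C} = {A,C,T} (union, +1)
NRUW@0: {A,C,T} ∩ {T} = {T} (intersection, +0)
ENRUWYZ@0: {C,G,T} ∩ {T} = {T} (intersection, +0)
EY@1: {C} ∩ {C} = {C} (intersection, +0)
EYZ@1: {C} ∩ {C} = {C} (intersection, +0)
NU@1: {T} ∪ {A} = {A,T} (union, +1)
NRU@1: {A,T} ∩ {A} = {A} (intersection, +0)
NRUW@1: {A} ∪ {G} = {A,G} (union, +1)
ENRUWYZ@1: {C} ∪ {A,G} = {A,C,G} (union, +1)
EY@2: {G} ∪ {T} = {G,T} (union, +1)
EYZ@2: {G,T} ∩ {G} = {G} (intersection, +0)
NU@2: {A} ∩ {A} = {A} (intersection, +0)
NRU@2: {A} ∪ {T} = {A,T} (union, +1)
NRUW@2: {A,T} ∩ {A} = {A} (intersection, +0)
ENRUWYZ@2: {G} ∪ {A} = {A,G} (union, +1)
EY@3: {T} ∪ {G} = {G,T} (union, +1)
EYZ@3: {G,T} ∪ {A} = {A,G,T} (union, +1)
NU@3: {C} ∩ {C} = {C} (intersection, +0)
NRU@3: {C} ∪ {T} = {C,T} (union, +1)
NRUW@3: {C,T} ∩ {T} = {T} (intersection, +0)
ENRUWYZ@3: {A,G,T} ∩ {T} = {T} (intersection, +0)
per-site changes: [4, 3, 3, 3]; total = 13

13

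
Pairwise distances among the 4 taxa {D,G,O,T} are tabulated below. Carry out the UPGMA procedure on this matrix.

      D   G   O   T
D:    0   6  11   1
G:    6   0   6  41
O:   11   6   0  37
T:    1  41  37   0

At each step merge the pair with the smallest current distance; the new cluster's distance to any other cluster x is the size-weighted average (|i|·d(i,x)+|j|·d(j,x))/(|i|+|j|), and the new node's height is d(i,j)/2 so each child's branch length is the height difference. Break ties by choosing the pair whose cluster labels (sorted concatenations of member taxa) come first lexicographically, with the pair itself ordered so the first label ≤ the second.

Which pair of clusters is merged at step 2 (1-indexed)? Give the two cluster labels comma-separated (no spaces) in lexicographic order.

iteration 1: select D,T (d=1); attach at lengths (1/2, 1/2); label the merged cluster DT
  updated: d(DT,G)=47/2, d(DT,O)=24
iteration 2: select G,O (d=6); attach at lengths (3, 3); label the merged cluster GO
  updated: d(DT,GO)=95/4
iteration 3: select DT,GO (d=95/4); attach at lengths (91/8, 71/8); label the merged cluster DGOT
final tree: ((D:1/2,T:1/2):91/8,(G:3,O:3):71/8)
total length: 109/4

G,O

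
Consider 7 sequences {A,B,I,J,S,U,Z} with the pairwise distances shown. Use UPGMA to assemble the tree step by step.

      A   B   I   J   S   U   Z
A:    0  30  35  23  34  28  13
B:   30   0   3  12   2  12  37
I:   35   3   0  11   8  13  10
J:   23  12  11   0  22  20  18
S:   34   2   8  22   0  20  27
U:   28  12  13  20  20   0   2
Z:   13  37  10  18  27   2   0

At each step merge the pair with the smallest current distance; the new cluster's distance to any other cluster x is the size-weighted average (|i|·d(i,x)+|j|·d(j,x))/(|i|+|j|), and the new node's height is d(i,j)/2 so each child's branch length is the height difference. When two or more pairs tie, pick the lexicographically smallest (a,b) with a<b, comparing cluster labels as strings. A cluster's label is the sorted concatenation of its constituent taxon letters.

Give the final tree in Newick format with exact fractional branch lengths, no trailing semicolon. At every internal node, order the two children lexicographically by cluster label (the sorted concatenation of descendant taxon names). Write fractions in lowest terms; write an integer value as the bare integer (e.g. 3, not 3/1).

(A:163/12,((((B:1,S:1):7/4,I:11/4):19/4,J:15/2):37/16,(U:1,Z:1):141/16):181/48)

1. join B+S (d=2) ⇒ BS; edges |B|=1, |S|=1
  updated: d(A,BS)=32, d(BS,I)=11/2, d(BS,J)=17, d(BS,U)=16, d(BS,Z)=32
2. join U+Z (d=2) ⇒ UZ; edges |U|=1, |Z|=1
  updated: d(A,UZ)=41/2, d(BS,UZ)=24, d(I,UZ)=23/2, d(J,UZ)=19
3. join BS+I (d=11/2) ⇒ BIS; edges |BS|=7/4, |I|=11/4
  updated: d(A,BIS)=33, d(BIS,J)=15, d(BIS,UZ)=119/6
4. join BIS+J (d=15) ⇒ BIJS; edges |BIS|=19/4, |J|=15/2
  updated: d(A,BIJS)=61/2, d(BIJS,UZ)=157/8
5. join BIJS+UZ (d=157/8) ⇒ BIJSUZ; edges |BIJS|=37/16, |UZ|=141/16
  updated: d(A,BIJSUZ)=163/6
6. join A+BIJSUZ (d=163/6) ⇒ ABIJSUZ; edges |A|=163/12, |BIJSUZ|=181/48
final tree: (A:163/12,((((B:1,S:1):7/4,I:11/4):19/4,J:15/2):37/16,(U:1,Z:1):141/16):181/48)
total length: 2363/48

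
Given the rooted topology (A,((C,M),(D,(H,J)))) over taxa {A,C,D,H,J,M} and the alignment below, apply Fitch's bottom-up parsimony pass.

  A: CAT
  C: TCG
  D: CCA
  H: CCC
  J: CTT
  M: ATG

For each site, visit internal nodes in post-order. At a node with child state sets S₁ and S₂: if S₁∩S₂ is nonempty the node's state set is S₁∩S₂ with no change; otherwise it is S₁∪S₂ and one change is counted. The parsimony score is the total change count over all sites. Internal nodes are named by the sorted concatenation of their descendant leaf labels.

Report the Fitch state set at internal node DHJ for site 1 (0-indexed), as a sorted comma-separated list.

CM@0: {T} ∪ {A} = {A,T} (union, +1)
HJ@0: {C} ∩ {C} = {C} (intersection, +0)
DHJ@0: {C} ∩ {C} = {C} (intersection, +0)
CDHJM@0: {A,T} ∪ {C} = {A,C,T} (union, +1)
ACDHJM@0: {C} ∩ {A,C,T} = {C} (intersection, +0)
CM@1: {C} ∪ {T} = {C,T} (union, +1)
HJ@1: {C} ∪ {T} = {C,T} (union, +1)
DHJ@1: {C} ∩ {C,T} = {C} (intersection, +0)
CDHJM@1: {C,T} ∩ {C} = {C} (intersection, +0)
ACDHJM@1: {A} ∪ {C} = {A,C} (union, +1)
CM@2: {G} ∩ {G} = {G} (intersection, +0)
HJ@2: {C} ∪ {T} = {C,T} (union, +1)
DHJ@2: {A} ∪ {C,T} = {A,C,T} (union, +1)
CDHJM@2: {G} ∪ {A,C,T} = {A,C,G,T} (union, +1)
ACDHJM@2: {T} ∩ {A,C,G,T} = {T} (intersection, +0)
per-site changes: [2, 3, 3]; total = 8

C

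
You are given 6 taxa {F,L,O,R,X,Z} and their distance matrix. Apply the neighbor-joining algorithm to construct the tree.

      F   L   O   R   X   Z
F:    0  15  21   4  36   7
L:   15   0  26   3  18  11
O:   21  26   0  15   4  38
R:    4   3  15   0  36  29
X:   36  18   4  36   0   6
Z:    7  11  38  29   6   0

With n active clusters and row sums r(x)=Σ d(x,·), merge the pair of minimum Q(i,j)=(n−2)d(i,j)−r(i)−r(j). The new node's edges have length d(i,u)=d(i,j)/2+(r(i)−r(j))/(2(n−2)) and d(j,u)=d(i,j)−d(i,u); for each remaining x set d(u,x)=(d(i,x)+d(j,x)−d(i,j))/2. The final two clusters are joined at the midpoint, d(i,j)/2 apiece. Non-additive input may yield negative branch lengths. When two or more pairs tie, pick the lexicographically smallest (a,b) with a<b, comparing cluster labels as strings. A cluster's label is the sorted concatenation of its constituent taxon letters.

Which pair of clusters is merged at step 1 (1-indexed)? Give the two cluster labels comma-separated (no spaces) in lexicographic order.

O,X

iteration 1: select O,X (d=4, Q=-188); attach at lengths (5/2, 3/2); label the merged cluster OX
  updated: d(F,OX)=53/2, d(L,OX)=20, d(OX,R)=47/2, d(OX,Z)=20
iteration 2: select F,R (d=4, Q=-100); attach at lengths (5/6, 19/6); label the merged cluster FR
  updated: d(FR,L)=7, d(FR,OX)=23, d(FR,Z)=16
iteration 3: select FR,L (d=7, Q=-70); attach at lengths (11/2, 3/2); label the merged cluster FLR
  updated: d(FLR,OX)=18, d(FLR,Z)=10
iteration 4: select FLR,OX (d=18, Q=-48); attach at lengths (4, 14); label the merged cluster FLORX
  updated: d(FLORX,Z)=6
iteration 5: select FLORX,Z (d=6); attach at lengths (3, 3); label the merged cluster FLORXZ
final tree: ((((F:5/6,R:19/6):11/2,L:3/2):4,(O:5/2,X:3/2):14):3,Z:3)
total length: 39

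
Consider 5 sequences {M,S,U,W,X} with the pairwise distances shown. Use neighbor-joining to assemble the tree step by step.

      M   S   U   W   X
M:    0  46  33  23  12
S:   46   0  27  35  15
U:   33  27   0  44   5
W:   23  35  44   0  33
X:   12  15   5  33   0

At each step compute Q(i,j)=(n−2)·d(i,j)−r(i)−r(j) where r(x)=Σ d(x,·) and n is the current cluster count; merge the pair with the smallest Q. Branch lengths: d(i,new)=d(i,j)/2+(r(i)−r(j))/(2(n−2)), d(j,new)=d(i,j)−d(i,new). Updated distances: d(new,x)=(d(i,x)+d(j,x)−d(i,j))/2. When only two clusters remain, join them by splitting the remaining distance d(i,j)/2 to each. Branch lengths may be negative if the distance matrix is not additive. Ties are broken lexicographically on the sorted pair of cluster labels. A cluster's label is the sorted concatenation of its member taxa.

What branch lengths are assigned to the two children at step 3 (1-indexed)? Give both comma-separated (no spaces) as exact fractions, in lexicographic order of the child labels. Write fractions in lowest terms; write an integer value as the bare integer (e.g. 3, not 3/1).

iteration 1: select M,W (d=23, Q=-180); attach at lengths (8, 15); label the merged cluster MW
  updated: d(MW,S)=29, d(MW,U)=27, d(MW,X)=11
iteration 2: select MW,S (d=29, Q=-80); attach at lengths (27/2, 31/2); label the merged cluster MSW
  updated: d(MSW,U)=25/2, d(MSW,X)=-3/2
iteration 3: select MSW,U (d=25/2, Q=-16); attach at lengths (3, 19/2); label the merged cluster MSUW
  updated: d(MSUW,X)=-9/2
iteration 4: select MSUW,X (d=-9/2); attach at lengths (-9/4, -9/4); label the merged cluster MSUWX
final tree: ((((M:8,W:15):27/2,S:31/2):3,U:19/2):-9/4,X:-9/4)
total length: 60

3,19/2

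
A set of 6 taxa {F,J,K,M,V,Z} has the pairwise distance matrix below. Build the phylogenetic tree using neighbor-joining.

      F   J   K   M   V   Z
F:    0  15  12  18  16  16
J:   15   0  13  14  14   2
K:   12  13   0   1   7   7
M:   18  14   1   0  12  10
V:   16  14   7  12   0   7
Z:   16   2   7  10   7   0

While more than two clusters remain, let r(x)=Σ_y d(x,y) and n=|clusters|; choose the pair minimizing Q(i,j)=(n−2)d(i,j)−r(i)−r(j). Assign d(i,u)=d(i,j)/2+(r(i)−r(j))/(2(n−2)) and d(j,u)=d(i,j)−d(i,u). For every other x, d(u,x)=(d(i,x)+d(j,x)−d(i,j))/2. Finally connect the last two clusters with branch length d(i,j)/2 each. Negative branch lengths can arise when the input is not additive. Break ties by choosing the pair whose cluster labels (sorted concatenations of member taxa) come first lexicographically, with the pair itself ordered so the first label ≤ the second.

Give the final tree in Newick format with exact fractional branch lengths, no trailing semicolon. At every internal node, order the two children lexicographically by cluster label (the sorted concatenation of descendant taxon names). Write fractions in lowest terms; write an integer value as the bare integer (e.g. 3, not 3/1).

(((F:81/8,(J:3,Z:-1):35/8):5/8,(K:-5/3,M:8/3):33/8):39/16,V:39/16)

1. join J+Z (d=2, Q=-92) ⇒ JZ; edges |J|=3, |Z|=-1
  updated: d(F,JZ)=29/2, d(JZ,K)=9, d(JZ,M)=11, d(JZ,V)=19/2
2. join K+M (d=1, Q=-68) ⇒ KM; edges |K|=-5/3, |M|=8/3
  updated: d(F,KM)=29/2, d(JZ,KM)=19/2, d(KM,V)=9
3. join F+JZ (d=29/2, Q=-99/2) ⇒ FJZ; edges |F|=81/8, |JZ|=35/8
  updated: d(FJZ,KM)=19/4, d(FJZ,V)=11/2
4. join FJZ+KM (d=19/4, Q=-77/4) ⇒ FJKMZ; edges |FJZ|=5/8, |KM|=33/8
  updated: d(FJKMZ,V)=39/8
5. join FJKMZ+V (d=39/8) ⇒ FJKMVZ; edges |FJKMZ|=39/16, |V|=39/16
final tree: (((F:81/8,(J:3,Z:-1):35/8):5/8,(K:-5/3,M:8/3):33/8):39/16,V:39/16)
total length: 217/8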